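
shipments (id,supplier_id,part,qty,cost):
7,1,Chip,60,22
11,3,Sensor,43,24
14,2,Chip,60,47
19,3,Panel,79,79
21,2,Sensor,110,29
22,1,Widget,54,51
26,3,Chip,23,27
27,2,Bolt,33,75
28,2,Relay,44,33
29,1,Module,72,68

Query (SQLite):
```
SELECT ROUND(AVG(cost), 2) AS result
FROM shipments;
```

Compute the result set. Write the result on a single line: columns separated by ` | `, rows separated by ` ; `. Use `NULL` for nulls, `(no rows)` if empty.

All cost values: [22, 24, 47, 79, 29, 51, 27, 75, 33, 68].
AVG = 455 / 10 (rounded to 2 dp).

45.5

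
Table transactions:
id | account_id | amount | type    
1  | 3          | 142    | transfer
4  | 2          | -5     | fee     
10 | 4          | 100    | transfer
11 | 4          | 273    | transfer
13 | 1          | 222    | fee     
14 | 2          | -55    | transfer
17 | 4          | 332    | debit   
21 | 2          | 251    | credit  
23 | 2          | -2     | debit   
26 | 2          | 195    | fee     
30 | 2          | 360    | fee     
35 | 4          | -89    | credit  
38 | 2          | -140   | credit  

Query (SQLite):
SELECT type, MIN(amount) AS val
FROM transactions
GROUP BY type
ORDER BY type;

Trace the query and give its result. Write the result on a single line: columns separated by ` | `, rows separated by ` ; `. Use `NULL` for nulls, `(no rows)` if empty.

Partition transactions by type; compute MIN(amount) within each group.
  credit: ids {21, 35, 38} → MIN(amount)=-140
  debit: ids {17, 23} → MIN(amount)=-2
  fee: ids {4, 13, 26, 30} → MIN(amount)=-5
  transfer: ids {1, 10, 11, 14} → MIN(amount)=-55

credit | -140 ; debit | -2 ; fee | -5 ; transfer | -55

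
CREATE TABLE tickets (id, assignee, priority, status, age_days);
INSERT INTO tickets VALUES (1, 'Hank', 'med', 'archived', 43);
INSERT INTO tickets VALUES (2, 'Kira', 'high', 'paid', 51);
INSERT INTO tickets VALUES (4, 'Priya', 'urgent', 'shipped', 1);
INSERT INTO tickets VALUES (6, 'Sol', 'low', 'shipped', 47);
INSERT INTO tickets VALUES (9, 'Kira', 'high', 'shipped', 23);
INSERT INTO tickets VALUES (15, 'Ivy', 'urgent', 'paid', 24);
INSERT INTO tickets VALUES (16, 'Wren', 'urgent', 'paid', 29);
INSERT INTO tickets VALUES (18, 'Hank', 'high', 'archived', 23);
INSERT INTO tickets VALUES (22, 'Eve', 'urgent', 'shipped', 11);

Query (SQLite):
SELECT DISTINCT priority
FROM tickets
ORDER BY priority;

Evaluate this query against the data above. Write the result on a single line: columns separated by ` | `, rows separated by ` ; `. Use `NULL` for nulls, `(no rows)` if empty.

high ; low ; med ; urgent

Collect distinct priority values from tickets.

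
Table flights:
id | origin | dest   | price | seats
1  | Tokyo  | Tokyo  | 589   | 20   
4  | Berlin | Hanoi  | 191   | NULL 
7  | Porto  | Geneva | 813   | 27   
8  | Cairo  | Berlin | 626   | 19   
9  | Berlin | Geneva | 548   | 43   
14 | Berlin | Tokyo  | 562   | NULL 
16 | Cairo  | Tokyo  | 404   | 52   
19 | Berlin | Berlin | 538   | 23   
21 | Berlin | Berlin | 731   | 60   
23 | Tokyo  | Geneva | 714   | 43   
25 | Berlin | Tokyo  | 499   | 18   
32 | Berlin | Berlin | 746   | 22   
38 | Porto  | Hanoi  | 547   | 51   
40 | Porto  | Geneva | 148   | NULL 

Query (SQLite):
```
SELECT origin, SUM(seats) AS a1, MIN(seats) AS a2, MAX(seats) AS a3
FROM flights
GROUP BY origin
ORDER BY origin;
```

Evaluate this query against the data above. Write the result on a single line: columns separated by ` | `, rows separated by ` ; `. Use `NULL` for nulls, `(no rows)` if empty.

Berlin | 166 | 18 | 60 ; Cairo | 71 | 19 | 52 ; Porto | 78 | 27 | 51 ; Tokyo | 63 | 20 | 43

Group flights by origin.
Per group compute: SUM(seats), MIN(seats), MAX(seats).
  Berlin: ids {4, 9, 14, 19, 21, 25, 32} → SUM(seats)=166, MIN(seats)=18, MAX(seats)=60
  Cairo: ids {8, 16} → SUM(seats)=71, MIN(seats)=19, MAX(seats)=52
  Porto: ids {7, 38, 40} → SUM(seats)=78, MIN(seats)=27, MAX(seats)=51
  Tokyo: ids {1, 23} → SUM(seats)=63, MIN(seats)=20, MAX(seats)=43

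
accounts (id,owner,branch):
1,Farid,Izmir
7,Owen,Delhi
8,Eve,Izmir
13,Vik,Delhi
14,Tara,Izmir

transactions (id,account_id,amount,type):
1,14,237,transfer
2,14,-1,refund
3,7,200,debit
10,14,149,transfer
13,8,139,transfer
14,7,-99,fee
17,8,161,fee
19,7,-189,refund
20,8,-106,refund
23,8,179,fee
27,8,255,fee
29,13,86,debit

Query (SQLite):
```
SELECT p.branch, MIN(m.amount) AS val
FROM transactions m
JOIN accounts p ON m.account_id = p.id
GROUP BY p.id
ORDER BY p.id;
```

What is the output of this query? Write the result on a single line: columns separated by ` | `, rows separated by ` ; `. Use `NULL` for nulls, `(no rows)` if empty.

Delhi | -189 ; Izmir | -106 ; Delhi | 86 ; Izmir | -1

Join each transactions row to its accounts via account_id.
Group joined rows by accounts.id; compute MIN(m.amount) per group.
  7: ids {3, 14, 19} → MIN(m.amount)=-189
  8: ids {13, 17, 20, 23, 27} → MIN(m.amount)=-106
  13: ids {29} → MIN(m.amount)=86
  14: ids {1, 2, 10} → MIN(m.amount)=-1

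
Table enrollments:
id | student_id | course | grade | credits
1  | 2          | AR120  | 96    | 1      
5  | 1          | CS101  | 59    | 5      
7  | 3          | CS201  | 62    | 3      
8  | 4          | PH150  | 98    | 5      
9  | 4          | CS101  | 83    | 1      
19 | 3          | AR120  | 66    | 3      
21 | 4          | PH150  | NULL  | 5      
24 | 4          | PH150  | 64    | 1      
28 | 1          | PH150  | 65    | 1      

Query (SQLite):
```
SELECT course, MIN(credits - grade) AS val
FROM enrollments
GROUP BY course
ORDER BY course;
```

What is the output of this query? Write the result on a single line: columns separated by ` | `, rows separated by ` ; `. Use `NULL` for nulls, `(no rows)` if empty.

AR120 | -95 ; CS101 | -82 ; CS201 | -59 ; PH150 | -93

For each row compute credits - grade.
Group by course; take MIN of the expression per group.
  AR120: ids {1, 19} → MIN(credits - grade)=-95
  CS101: ids {5, 9} → MIN(credits - grade)=-82
  CS201: ids {7} → MIN(credits - grade)=-59
  PH150: ids {8, 21, 24, 28} → MIN(credits - grade)=-93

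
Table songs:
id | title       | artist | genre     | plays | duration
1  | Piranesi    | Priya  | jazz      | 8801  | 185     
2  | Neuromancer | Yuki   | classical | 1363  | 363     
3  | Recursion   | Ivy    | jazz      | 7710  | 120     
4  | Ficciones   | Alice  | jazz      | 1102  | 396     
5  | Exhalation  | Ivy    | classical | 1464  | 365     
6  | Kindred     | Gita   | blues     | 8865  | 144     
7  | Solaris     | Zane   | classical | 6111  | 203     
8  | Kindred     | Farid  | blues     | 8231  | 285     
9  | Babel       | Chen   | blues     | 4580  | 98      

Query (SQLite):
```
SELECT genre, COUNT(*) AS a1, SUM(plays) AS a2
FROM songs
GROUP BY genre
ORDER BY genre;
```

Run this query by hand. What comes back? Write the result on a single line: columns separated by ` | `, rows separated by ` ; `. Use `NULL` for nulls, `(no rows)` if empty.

blues | 3 | 21676 ; classical | 3 | 8938 ; jazz | 3 | 17613

Group songs by genre.
Per group compute: COUNT(*), SUM(plays).
  blues: ids {6, 8, 9} → COUNT(*)=3, SUM(plays)=21676
  classical: ids {2, 5, 7} → COUNT(*)=3, SUM(plays)=8938
  jazz: ids {1, 3, 4} → COUNT(*)=3, SUM(plays)=17613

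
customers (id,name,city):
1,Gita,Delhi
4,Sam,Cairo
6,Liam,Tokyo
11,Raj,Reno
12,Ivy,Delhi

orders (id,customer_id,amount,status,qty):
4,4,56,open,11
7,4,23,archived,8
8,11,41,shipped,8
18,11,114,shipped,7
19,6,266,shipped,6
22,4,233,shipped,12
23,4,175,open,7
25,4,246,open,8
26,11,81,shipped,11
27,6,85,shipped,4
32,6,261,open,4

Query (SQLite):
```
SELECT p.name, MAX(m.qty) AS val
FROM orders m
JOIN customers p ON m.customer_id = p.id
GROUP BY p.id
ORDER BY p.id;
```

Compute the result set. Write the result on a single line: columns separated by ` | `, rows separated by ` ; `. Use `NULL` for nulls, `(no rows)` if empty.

Join each orders row to its customers via customer_id.
Group joined rows by customers.id; compute MAX(m.qty) per group.
  4: ids {4, 7, 22, 23, 25} → MAX(m.qty)=12
  6: ids {19, 27, 32} → MAX(m.qty)=6
  11: ids {8, 18, 26} → MAX(m.qty)=11

Sam | 12 ; Liam | 6 ; Raj | 11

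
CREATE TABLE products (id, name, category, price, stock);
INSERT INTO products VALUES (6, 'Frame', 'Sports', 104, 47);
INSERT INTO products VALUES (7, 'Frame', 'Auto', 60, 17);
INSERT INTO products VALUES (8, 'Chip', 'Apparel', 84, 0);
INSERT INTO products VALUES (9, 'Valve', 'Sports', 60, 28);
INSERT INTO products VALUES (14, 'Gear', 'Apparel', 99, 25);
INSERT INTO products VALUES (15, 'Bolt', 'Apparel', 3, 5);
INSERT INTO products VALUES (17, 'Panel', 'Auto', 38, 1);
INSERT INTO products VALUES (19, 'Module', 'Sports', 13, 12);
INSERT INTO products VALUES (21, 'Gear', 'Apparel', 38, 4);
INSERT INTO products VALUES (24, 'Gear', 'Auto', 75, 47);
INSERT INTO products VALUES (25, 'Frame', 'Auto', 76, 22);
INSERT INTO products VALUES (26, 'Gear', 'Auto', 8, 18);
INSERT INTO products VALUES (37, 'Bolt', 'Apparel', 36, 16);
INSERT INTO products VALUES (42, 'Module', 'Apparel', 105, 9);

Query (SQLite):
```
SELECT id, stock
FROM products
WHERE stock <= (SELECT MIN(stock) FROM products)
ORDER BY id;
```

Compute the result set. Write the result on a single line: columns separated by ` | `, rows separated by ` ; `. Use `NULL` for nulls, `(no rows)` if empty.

Scalar subquery: MIN(stock) over all products rows = 0.
Keep rows where stock <= that value.

8 | 0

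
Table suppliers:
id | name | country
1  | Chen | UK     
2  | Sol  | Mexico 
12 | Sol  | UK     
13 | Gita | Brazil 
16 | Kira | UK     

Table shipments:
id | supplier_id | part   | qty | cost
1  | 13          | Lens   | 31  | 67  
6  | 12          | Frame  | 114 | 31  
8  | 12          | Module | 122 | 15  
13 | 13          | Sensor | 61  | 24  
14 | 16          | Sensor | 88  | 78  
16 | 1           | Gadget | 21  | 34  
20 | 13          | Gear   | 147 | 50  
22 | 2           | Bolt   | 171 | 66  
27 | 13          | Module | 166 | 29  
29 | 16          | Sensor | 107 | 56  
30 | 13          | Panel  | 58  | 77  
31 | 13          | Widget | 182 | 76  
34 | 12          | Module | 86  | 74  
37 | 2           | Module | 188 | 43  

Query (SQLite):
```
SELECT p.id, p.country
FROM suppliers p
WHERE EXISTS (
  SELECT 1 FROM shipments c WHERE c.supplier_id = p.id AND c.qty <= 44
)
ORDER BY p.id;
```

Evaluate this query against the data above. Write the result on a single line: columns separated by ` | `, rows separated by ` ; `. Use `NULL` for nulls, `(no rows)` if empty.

For each suppliers row, check whether any shipments with matching supplier_id has qty <= 44.
Keep rows where that is true.

1 | UK ; 13 | Brazil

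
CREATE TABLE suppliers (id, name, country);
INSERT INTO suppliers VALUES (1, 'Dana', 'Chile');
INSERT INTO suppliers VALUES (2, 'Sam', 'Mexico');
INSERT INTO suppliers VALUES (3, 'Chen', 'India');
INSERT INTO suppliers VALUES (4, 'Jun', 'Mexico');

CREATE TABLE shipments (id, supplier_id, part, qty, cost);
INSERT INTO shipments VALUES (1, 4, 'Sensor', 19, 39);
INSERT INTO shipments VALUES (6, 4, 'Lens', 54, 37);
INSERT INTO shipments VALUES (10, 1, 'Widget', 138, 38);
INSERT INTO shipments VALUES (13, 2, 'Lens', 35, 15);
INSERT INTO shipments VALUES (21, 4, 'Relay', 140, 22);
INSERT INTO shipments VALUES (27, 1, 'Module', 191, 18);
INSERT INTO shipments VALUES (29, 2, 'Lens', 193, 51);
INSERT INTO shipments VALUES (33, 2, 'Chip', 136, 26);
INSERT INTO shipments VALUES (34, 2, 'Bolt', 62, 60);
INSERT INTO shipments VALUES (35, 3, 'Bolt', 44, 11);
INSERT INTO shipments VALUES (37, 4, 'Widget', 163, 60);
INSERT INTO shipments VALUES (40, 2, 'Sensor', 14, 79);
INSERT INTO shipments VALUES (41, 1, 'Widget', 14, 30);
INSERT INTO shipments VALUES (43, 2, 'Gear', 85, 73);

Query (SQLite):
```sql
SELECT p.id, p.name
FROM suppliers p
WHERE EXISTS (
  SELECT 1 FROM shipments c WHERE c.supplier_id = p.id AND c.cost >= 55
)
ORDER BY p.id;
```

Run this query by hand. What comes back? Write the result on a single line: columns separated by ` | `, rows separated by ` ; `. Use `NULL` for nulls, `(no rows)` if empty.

For each suppliers row, check whether any shipments with matching supplier_id has cost >= 55.
Keep rows where that is true.

2 | Sam ; 4 | Jun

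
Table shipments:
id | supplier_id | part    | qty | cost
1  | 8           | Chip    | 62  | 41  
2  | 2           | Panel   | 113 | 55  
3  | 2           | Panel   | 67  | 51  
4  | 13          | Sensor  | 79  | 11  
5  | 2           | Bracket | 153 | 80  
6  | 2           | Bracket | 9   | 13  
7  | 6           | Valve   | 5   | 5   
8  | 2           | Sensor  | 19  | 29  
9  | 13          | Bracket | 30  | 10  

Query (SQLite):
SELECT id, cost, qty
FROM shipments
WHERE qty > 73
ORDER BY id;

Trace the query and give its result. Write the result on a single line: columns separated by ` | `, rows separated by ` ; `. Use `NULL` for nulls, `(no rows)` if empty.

2 | 55 | 113 ; 4 | 11 | 79 ; 5 | 80 | 153

qty > 73: ids {2, 4, 5}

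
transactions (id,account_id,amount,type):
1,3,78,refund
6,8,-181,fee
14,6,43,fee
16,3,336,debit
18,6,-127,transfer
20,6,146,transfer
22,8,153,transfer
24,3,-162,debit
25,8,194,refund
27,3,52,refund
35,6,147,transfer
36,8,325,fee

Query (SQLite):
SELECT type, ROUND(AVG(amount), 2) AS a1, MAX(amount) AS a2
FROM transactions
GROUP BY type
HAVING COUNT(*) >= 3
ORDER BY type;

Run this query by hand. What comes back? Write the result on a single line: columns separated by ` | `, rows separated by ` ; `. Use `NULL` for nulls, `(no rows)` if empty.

Group transactions by type.
Per group compute: ROUND(AVG(amount), 2), MAX(amount).
HAVING: drop groups with fewer than 3 rows.
  debit: ids {16, 24} → ROUND(AVG(amount), 2)=87, MAX(amount)=336
  fee: ids {6, 14, 36} → ROUND(AVG(amount), 2)=62.33, MAX(amount)=325
  refund: ids {1, 25, 27} → ROUND(AVG(amount), 2)=108, MAX(amount)=194
  transfer: ids {18, 20, 22, 35} → ROUND(AVG(amount), 2)=79.75, MAX(amount)=153

fee | 62.33 | 325 ; refund | 108 | 194 ; transfer | 79.75 | 153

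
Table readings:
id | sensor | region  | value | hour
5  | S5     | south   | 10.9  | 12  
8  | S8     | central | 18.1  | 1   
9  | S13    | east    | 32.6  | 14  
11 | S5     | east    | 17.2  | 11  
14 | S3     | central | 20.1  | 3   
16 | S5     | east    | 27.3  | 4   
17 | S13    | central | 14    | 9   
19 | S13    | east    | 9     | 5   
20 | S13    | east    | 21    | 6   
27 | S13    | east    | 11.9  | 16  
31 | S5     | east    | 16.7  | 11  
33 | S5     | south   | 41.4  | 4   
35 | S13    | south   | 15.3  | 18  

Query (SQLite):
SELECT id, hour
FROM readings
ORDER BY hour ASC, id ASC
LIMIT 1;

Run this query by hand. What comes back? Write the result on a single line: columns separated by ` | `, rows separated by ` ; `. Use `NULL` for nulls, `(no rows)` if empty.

Sort by hour asc, tiebreak id asc: (1, id=8), (3, id=14), (4, id=16), (4, id=33) …. Take first 1.

8 | 1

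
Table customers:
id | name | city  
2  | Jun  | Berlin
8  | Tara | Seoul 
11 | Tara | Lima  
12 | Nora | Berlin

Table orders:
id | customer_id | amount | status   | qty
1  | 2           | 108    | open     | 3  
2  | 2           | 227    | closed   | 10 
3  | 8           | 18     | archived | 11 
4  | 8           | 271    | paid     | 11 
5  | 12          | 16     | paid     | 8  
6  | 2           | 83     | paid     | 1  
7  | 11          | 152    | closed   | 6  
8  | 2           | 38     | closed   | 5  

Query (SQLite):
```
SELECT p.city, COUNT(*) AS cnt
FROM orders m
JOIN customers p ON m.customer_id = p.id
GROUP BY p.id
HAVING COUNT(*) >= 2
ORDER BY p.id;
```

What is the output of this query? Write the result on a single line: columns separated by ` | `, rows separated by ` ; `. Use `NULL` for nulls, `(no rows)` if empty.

Join each orders row to its customers via customer_id.
Group joined rows by customers.id; compute COUNT(*) per group.
HAVING: keep groups with count ≥ 2.
  2: ids {1, 2, 6, 8} → COUNT(*)=4
  8: ids {3, 4} → COUNT(*)=2
  11: ids {7} → COUNT(*)=1
  12: ids {5} → COUNT(*)=1

Berlin | 4 ; Seoul | 2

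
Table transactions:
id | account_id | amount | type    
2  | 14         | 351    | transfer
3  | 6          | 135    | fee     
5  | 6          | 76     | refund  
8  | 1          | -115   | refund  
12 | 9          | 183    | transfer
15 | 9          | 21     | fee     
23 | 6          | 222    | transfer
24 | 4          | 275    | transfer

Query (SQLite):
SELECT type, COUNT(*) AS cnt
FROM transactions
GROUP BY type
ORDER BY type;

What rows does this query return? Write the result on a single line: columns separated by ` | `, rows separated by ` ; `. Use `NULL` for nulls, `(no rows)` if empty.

fee | 2 ; refund | 2 ; transfer | 4

Partition transactions by type; compute COUNT(*) within each group.
  fee: ids {3, 15} → COUNT(*)=2
  refund: ids {5, 8} → COUNT(*)=2
  transfer: ids {2, 12, 23, 24} → COUNT(*)=4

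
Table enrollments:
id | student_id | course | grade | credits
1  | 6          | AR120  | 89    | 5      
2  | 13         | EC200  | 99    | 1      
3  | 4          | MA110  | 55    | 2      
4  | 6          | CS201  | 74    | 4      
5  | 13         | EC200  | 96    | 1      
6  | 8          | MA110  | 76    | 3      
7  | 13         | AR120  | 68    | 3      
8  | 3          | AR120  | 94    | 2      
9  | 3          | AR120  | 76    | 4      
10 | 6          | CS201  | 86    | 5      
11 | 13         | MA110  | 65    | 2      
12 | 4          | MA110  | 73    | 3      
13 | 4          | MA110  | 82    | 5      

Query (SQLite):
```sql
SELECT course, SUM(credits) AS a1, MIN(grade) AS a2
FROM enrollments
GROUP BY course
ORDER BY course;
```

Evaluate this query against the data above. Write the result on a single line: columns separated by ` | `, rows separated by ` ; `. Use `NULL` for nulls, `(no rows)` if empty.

Group enrollments by course.
Per group compute: SUM(credits), MIN(grade).
  AR120: ids {1, 7, 8, 9} → SUM(credits)=14, MIN(grade)=68
  CS201: ids {4, 10} → SUM(credits)=9, MIN(grade)=74
  EC200: ids {2, 5} → SUM(credits)=2, MIN(grade)=96
  MA110: ids {3, 6, 11, 12, 13} → SUM(credits)=15, MIN(grade)=55

AR120 | 14 | 68 ; CS201 | 9 | 74 ; EC200 | 2 | 96 ; MA110 | 15 | 55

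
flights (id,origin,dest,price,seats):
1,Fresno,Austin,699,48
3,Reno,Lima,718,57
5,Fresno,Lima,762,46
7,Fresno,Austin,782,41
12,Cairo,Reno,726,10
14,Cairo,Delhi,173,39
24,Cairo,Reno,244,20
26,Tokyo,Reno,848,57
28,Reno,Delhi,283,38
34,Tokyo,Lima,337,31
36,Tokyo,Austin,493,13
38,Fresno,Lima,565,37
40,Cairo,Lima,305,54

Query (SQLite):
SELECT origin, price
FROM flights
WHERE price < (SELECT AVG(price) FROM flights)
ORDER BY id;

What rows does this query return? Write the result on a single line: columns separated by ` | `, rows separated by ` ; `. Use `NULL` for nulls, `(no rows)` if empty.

Scalar subquery: AVG(price) over all flights rows = 533.461538 (≈; comparison uses full precision).
Keep rows where price < that value.

Cairo | 173 ; Cairo | 244 ; Reno | 283 ; Tokyo | 337 ; Tokyo | 493 ; Cairo | 305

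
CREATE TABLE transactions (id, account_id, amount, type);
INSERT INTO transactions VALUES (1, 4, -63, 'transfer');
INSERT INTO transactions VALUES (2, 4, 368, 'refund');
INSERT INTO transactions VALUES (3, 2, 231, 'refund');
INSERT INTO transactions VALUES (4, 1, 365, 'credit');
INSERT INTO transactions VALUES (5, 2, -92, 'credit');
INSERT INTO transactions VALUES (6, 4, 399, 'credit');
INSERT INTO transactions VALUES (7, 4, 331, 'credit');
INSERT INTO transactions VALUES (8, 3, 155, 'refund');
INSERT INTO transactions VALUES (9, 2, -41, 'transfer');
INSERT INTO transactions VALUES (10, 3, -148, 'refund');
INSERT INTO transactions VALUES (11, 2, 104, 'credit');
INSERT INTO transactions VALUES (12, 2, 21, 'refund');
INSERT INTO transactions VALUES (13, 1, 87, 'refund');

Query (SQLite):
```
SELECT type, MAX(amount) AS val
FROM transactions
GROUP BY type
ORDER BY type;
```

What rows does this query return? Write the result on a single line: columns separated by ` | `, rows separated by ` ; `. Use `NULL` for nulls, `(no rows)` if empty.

Partition transactions by type; compute MAX(amount) within each group.
  credit: ids {4, 5, 6, 7, 11} → MAX(amount)=399
  refund: ids {2, 3, 8, 10, 12, 13} → MAX(amount)=368
  transfer: ids {1, 9} → MAX(amount)=-41

credit | 399 ; refund | 368 ; transfer | -41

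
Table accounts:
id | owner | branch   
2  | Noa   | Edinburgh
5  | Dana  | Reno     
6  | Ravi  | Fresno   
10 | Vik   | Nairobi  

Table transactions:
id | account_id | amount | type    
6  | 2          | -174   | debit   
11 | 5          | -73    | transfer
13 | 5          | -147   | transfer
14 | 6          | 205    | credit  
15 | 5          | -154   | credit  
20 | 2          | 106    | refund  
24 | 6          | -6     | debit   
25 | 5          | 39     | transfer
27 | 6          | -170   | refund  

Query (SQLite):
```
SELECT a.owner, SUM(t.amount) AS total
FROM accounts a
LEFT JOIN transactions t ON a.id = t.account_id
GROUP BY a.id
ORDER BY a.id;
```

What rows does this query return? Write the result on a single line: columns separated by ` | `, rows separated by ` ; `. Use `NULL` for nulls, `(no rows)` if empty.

Noa | -68 ; Dana | -335 ; Ravi | 29 ; Vik | NULL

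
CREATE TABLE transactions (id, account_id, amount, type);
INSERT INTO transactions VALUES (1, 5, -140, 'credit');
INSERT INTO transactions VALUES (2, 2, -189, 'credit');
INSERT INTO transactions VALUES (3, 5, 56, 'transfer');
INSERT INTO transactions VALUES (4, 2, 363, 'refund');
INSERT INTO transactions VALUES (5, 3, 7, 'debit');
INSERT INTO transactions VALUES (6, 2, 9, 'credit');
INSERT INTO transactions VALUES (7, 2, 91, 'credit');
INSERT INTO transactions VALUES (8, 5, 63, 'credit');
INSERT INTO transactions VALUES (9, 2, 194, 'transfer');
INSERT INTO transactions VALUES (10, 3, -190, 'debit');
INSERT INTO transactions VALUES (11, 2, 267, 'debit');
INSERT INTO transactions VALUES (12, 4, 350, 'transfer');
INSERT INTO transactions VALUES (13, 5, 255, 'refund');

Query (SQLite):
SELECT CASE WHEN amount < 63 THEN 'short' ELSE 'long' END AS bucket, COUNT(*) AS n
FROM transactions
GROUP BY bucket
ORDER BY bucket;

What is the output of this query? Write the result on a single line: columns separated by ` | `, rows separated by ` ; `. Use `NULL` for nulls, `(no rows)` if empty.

long | 7 ; short | 6

Bucket rows by amount < 63 → 'short' else 'long'; count each bucket.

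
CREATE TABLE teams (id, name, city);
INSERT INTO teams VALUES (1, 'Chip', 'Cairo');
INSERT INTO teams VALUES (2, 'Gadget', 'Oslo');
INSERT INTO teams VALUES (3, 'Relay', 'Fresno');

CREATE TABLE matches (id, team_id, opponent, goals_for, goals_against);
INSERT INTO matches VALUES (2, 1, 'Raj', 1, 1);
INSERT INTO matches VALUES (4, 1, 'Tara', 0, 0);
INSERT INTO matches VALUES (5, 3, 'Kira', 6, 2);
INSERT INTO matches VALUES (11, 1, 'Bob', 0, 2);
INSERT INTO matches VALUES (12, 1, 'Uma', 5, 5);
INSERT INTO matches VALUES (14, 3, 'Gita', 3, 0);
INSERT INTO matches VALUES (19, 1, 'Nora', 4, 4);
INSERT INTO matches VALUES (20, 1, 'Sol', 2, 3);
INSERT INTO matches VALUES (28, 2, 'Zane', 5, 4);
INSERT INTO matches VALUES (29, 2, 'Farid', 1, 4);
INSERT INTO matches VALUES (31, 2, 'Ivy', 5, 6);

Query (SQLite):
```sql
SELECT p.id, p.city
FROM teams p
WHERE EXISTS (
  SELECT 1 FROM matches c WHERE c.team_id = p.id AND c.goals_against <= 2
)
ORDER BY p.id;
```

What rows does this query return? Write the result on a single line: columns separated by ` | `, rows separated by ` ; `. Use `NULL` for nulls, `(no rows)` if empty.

For each teams row, check whether any matches with matching team_id has goals_against <= 2.
Keep rows where that is true.

1 | Cairo ; 3 | Fresno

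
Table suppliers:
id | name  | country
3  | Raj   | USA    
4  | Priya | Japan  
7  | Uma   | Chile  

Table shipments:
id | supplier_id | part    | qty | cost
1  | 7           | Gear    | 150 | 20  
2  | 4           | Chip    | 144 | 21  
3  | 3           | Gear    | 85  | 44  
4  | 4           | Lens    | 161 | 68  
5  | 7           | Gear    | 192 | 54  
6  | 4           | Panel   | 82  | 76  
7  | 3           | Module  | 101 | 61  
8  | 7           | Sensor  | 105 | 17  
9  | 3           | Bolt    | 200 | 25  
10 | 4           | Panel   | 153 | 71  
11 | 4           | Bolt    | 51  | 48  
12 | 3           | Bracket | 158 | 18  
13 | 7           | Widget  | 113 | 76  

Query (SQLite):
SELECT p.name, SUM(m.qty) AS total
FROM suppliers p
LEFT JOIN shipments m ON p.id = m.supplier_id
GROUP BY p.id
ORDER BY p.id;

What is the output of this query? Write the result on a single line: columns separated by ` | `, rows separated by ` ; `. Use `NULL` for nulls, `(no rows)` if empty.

Raj | 544 ; Priya | 591 ; Uma | 560

LEFT JOIN keeps every suppliers row; unmatched ones get NULL for shipments columns.
Group by suppliers.id and compute SUM(m.qty). SUM over an all-NULL group is NULL.
  3: ids {3, 7, 9, 12} → SUM(m.qty)=544
  4: ids {2, 4, 6, 10, 11} → SUM(m.qty)=591
  7: ids {1, 5, 8, 13} → SUM(m.qty)=560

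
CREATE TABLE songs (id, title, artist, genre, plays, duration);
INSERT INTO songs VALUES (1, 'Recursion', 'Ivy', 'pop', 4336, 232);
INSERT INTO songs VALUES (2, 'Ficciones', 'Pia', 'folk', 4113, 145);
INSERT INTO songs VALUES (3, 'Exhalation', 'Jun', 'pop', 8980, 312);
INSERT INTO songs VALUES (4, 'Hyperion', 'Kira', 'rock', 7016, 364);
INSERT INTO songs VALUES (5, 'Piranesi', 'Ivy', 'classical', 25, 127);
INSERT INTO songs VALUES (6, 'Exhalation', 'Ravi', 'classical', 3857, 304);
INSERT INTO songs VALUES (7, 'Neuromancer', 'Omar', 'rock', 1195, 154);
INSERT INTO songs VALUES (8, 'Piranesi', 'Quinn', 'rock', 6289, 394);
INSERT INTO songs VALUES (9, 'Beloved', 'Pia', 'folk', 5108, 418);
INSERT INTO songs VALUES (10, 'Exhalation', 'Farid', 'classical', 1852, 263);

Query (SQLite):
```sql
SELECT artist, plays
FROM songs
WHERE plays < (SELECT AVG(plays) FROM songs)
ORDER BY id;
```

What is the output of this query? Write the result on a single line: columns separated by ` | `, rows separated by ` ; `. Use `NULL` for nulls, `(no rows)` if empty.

Pia | 4113 ; Ivy | 25 ; Ravi | 3857 ; Omar | 1195 ; Farid | 1852

Scalar subquery: AVG(plays) over all songs rows = 4277.1.
Keep rows where plays < that value.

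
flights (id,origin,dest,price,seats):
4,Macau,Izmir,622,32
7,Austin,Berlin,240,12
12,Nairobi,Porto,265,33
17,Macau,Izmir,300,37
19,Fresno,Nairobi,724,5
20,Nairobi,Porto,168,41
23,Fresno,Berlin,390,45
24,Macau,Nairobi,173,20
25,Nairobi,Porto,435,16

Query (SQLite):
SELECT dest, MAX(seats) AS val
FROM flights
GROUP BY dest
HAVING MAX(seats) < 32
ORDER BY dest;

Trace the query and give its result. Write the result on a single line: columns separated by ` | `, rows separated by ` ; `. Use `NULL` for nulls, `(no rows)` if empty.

Nairobi | 20

Partition flights by dest; compute MAX(seats) within each group.
HAVING: keep groups where MAX(seats) < 32.
  Berlin: ids {7, 23} → MAX(seats)=45
  Izmir: ids {4, 17} → MAX(seats)=37
  Nairobi: ids {19, 24} → MAX(seats)=20
  Porto: ids {12, 20, 25} → MAX(seats)=41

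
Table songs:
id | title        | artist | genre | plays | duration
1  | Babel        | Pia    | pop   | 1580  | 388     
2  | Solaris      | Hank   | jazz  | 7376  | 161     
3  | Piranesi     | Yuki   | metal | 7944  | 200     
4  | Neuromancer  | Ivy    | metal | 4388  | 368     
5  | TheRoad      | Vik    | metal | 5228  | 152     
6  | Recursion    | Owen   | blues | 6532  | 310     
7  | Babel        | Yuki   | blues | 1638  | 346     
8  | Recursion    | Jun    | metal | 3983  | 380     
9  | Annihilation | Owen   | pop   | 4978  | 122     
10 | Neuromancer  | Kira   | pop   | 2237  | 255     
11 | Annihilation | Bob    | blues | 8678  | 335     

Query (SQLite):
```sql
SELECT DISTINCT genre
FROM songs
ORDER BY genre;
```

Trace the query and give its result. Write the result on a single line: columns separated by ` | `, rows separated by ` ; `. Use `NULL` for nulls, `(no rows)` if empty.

blues ; jazz ; metal ; pop

Collect distinct genre values from songs.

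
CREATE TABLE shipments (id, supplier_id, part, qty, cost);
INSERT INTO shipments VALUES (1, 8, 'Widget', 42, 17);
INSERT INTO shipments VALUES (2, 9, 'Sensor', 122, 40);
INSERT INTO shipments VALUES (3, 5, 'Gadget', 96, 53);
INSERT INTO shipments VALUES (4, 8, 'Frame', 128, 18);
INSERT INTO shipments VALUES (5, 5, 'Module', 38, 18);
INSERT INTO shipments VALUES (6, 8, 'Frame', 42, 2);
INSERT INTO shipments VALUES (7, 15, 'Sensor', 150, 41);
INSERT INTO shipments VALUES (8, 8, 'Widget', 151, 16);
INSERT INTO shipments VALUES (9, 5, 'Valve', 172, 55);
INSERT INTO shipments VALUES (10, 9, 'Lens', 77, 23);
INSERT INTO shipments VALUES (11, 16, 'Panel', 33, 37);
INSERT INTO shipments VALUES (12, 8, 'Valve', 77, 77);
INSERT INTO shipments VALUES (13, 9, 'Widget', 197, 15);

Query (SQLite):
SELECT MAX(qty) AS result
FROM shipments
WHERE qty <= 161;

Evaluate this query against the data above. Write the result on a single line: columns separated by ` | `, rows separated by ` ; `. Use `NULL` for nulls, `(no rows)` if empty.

Rows where qty <= 161 → qty values: [42, 122, 96, 128, 38, 42, 150, 151, 77, 33, 77].
MAX of non-NULL values = 151.

151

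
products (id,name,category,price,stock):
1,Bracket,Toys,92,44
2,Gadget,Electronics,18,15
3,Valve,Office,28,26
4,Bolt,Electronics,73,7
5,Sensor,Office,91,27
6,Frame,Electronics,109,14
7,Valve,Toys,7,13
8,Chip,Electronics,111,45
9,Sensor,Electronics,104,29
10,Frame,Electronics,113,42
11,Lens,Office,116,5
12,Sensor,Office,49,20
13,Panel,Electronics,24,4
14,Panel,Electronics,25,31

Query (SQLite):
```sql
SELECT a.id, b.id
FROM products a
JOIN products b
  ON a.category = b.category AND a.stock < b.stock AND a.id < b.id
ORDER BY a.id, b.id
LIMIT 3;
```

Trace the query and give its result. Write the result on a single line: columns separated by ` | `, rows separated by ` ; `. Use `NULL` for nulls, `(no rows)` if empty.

2 | 8 ; 2 | 9 ; 2 | 10

Pairs (a,b) with same category, a.stock < b.stock, a.id < b.id.
category groups: Electronics:{2,4,6,8,9,10,13,14} Office:{3,5,11,12} Toys:{1,7}
Ordered by (a.id, b.id); first 3.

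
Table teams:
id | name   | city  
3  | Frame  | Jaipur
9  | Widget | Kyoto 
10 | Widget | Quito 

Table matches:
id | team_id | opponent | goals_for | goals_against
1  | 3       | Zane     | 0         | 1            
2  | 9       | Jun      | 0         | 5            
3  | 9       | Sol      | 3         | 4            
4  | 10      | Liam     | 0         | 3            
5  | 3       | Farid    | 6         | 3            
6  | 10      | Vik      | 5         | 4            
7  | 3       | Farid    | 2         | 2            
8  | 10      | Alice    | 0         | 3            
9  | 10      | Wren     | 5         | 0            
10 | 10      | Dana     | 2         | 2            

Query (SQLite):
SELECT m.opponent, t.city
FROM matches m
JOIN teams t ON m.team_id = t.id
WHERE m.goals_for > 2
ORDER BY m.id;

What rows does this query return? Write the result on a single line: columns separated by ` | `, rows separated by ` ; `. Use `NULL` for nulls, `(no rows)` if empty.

Sol | Kyoto ; Farid | Jaipur ; Vik | Quito ; Wren | Quito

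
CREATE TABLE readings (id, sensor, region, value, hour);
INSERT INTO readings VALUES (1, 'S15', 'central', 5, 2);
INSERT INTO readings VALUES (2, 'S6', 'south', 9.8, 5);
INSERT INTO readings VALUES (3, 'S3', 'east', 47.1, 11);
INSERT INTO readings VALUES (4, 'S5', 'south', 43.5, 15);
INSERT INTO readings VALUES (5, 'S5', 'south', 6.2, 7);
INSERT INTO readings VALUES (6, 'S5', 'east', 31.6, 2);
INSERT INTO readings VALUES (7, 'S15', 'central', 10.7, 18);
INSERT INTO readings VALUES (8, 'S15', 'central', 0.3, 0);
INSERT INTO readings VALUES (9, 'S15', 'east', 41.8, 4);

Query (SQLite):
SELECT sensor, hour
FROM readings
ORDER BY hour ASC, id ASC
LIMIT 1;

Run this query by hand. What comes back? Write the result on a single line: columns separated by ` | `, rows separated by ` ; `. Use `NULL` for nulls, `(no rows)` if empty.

S15 | 0

Sort by hour asc, tiebreak id asc: (0, id=8), (2, id=1), (2, id=6), (4, id=9) …. Take first 1.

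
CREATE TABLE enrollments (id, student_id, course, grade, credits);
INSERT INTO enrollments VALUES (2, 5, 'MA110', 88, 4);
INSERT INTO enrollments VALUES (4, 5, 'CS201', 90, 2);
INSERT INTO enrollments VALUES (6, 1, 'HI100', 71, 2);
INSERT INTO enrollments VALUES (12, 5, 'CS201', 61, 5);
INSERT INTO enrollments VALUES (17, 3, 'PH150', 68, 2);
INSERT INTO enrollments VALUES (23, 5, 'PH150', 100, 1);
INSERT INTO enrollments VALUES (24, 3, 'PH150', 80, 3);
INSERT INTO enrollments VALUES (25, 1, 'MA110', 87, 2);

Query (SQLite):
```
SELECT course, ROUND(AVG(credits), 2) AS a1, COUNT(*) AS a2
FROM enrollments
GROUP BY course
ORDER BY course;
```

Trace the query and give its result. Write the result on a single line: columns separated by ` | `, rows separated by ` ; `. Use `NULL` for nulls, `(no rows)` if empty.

CS201 | 3.5 | 2 ; HI100 | 2 | 1 ; MA110 | 3 | 2 ; PH150 | 2 | 3

Group enrollments by course.
Per group compute: ROUND(AVG(credits), 2), COUNT(*).
  CS201: ids {4, 12} → ROUND(AVG(credits), 2)=3.5, COUNT(*)=2
  HI100: ids {6} → ROUND(AVG(credits), 2)=2, COUNT(*)=1
  MA110: ids {2, 25} → ROUND(AVG(credits), 2)=3, COUNT(*)=2
  PH150: ids {17, 23, 24} → ROUND(AVG(credits), 2)=2, COUNT(*)=3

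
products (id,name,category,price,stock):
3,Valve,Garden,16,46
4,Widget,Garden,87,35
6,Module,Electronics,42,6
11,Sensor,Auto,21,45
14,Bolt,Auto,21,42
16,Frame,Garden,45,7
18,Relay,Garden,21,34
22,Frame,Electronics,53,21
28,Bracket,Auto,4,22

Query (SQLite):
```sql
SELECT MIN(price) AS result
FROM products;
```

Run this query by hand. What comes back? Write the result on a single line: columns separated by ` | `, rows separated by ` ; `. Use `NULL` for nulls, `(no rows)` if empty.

4

All price values: [16, 87, 42, 21, 21, 45, 21, 53, 4].
MIN of non-NULL values = 4.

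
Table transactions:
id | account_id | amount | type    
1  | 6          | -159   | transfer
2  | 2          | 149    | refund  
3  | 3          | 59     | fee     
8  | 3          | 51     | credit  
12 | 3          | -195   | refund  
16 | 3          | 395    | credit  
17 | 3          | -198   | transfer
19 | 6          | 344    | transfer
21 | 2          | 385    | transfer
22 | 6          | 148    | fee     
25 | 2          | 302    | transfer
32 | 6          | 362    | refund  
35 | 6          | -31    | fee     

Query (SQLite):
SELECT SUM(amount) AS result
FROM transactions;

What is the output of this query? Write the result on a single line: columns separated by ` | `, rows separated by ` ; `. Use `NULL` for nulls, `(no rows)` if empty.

All amount values: [-159, 149, 59, 51, -195, 395, -198, 344, 385, 148, 302, 362, -31].
SUM of non-NULL values = 1612.

1612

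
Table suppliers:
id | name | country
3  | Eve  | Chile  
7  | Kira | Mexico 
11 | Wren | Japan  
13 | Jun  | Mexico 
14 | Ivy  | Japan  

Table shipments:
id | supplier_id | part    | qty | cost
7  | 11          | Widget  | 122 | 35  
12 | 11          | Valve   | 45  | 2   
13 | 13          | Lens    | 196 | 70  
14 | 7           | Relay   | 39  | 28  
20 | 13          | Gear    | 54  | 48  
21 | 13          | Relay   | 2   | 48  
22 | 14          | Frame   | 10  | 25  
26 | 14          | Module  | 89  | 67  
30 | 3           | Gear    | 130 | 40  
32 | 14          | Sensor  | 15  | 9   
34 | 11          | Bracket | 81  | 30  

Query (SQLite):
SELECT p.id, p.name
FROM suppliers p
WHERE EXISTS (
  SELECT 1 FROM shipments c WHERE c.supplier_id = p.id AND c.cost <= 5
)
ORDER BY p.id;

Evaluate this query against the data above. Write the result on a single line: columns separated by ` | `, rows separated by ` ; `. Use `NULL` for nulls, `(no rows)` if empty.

For each suppliers row, check whether any shipments with matching supplier_id has cost <= 5.
Keep rows where that is true.

11 | Wren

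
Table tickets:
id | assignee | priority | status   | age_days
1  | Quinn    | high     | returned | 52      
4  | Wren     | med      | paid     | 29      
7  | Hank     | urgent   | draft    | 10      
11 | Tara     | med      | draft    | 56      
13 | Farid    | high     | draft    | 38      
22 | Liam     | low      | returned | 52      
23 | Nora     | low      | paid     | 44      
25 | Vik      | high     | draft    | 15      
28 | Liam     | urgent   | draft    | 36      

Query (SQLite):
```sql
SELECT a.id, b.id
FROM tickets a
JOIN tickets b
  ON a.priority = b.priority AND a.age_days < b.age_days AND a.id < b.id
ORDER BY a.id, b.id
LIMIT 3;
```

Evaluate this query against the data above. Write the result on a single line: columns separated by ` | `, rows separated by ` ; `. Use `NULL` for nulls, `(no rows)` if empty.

4 | 11 ; 7 | 28

Pairs (a,b) with same priority, a.age_days < b.age_days, a.id < b.id.
priority groups: high:{1,13,25} low:{22,23} med:{4,11} urgent:{7,28}
Ordered by (a.id, b.id); first 3.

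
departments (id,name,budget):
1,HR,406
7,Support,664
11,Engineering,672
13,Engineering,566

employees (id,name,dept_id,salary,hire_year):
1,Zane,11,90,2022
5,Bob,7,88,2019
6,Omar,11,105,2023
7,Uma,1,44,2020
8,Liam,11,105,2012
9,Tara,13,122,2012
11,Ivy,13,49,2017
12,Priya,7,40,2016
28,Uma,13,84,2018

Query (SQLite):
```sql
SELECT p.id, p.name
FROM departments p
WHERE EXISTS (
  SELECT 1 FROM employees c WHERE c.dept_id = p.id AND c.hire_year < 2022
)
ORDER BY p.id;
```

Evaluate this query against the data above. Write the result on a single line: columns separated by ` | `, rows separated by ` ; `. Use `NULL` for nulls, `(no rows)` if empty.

For each departments row, check whether any employees with matching dept_id has hire_year < 2022.
Keep rows where that is true.

1 | HR ; 7 | Support ; 11 | Engineering ; 13 | Engineering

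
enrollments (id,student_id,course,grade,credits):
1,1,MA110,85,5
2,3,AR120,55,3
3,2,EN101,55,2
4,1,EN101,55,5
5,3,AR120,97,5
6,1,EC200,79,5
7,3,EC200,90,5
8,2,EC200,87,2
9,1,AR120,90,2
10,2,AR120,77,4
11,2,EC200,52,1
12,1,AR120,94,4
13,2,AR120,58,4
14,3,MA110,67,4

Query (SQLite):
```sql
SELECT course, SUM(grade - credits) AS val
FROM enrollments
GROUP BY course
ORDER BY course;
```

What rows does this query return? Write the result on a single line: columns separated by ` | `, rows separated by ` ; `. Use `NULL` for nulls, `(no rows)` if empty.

AR120 | 449 ; EC200 | 295 ; EN101 | 103 ; MA110 | 143

For each row compute grade - credits.
Group by course; take SUM of the expression per group.
  AR120: ids {2, 5, 9, 10, 12, 13} → SUM(grade - credits)=449
  EC200: ids {6, 7, 8, 11} → SUM(grade - credits)=295
  EN101: ids {3, 4} → SUM(grade - credits)=103
  MA110: ids {1, 14} → SUM(grade - credits)=143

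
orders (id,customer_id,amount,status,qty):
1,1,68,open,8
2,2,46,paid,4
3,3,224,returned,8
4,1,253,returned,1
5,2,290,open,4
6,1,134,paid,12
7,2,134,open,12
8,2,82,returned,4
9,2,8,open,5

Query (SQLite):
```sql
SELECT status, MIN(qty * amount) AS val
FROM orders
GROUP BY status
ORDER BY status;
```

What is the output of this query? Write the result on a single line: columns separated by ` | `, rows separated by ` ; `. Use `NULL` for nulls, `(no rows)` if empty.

For each row compute qty * amount.
Group by status; take MIN of the expression per group.
  open: ids {1, 5, 7, 9} → MIN(qty * amount)=40
  paid: ids {2, 6} → MIN(qty * amount)=184
  returned: ids {3, 4, 8} → MIN(qty * amount)=253

open | 40 ; paid | 184 ; returned | 253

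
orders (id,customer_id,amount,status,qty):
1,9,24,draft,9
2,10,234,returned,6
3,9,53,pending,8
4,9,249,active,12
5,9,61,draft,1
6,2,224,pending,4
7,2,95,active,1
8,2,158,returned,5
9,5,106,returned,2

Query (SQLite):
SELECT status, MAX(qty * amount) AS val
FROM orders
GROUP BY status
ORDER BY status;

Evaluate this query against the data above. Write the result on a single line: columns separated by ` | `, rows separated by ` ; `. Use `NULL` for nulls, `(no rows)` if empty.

active | 2988 ; draft | 216 ; pending | 896 ; returned | 1404

For each row compute qty * amount.
Group by status; take MAX of the expression per group.
  active: ids {4, 7} → MAX(qty * amount)=2988
  draft: ids {1, 5} → MAX(qty * amount)=216
  pending: ids {3, 6} → MAX(qty * amount)=896
  returned: ids {2, 8, 9} → MAX(qty * amount)=1404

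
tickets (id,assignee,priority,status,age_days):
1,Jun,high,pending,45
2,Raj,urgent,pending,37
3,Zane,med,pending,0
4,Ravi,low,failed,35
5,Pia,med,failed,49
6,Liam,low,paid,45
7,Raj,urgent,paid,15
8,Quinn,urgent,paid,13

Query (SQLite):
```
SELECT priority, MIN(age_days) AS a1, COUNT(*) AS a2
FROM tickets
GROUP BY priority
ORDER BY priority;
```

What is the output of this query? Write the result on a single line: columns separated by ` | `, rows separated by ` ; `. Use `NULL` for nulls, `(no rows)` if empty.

Group tickets by priority.
Per group compute: MIN(age_days), COUNT(*).
  high: ids {1} → MIN(age_days)=45, COUNT(*)=1
  low: ids {4, 6} → MIN(age_days)=35, COUNT(*)=2
  med: ids {3, 5} → MIN(age_days)=0, COUNT(*)=2
  urgent: ids {2, 7, 8} → MIN(age_days)=13, COUNT(*)=3

high | 45 | 1 ; low | 35 | 2 ; med | 0 | 2 ; urgent | 13 | 3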